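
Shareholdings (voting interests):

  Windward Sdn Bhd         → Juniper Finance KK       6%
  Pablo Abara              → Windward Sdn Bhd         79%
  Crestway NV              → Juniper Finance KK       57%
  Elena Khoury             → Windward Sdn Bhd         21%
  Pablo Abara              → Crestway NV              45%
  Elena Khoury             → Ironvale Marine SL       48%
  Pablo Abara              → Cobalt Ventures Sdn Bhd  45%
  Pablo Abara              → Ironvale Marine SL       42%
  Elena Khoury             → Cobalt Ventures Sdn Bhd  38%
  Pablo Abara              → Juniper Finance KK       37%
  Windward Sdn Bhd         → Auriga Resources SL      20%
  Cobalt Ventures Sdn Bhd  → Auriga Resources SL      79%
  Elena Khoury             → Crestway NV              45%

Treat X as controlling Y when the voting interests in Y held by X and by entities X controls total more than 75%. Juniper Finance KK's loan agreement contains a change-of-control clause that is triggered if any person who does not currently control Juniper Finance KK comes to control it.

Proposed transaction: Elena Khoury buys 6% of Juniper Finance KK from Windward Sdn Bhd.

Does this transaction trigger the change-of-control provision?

No

The purchase adds only to Elena's holdings (Windward's stake shrinks), so Elena is the only person who could newly come to control Juniper.
Elena's largest direct stake is 48% in Ironvale, which does not meet the threshold, so Elena controls no company.
Neither Elena nor any entity Elena controls holds any voting interest in Juniper.
So before the transaction, Elena does not control Juniper.
After the purchase, Elena holds 6% of Juniper directly, and Windward's stake falls to 0%.
After the transaction, Elena's side holds 6% of Juniper, not > 75%, so Elena still does not control Juniper.
No new person acquires control, so the clause is not triggered.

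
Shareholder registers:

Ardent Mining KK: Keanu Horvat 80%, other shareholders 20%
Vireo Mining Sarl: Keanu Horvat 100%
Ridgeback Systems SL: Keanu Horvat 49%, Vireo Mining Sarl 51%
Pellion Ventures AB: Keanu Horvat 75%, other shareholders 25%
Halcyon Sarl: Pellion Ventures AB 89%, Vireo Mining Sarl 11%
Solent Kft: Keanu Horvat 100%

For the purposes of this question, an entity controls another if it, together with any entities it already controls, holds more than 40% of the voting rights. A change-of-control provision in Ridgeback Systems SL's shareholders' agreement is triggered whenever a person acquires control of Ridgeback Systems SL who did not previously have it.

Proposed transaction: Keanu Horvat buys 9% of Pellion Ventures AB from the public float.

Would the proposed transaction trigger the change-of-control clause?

The purchase changes only Keanu's holdings, so Keanu is the only person who could newly come to control Ridgeback.
Keanu holds 100% of Vireo, so Keanu controls Vireo.
Keanu and Vireo together hold 49% + 51% = 100% of Ridgeback, so Keanu controls Ridgeback.
So Keanu already controls Ridgeback before the transaction.
After the purchase, Keanu's direct stake in Pellion rises to 75% + 9% = 84%.
Keanu controlled Ridgeback already, so this is not a new person acquiring control; every other person's position is unchanged or reduced.
No new person acquires control, so the clause is not triggered.

No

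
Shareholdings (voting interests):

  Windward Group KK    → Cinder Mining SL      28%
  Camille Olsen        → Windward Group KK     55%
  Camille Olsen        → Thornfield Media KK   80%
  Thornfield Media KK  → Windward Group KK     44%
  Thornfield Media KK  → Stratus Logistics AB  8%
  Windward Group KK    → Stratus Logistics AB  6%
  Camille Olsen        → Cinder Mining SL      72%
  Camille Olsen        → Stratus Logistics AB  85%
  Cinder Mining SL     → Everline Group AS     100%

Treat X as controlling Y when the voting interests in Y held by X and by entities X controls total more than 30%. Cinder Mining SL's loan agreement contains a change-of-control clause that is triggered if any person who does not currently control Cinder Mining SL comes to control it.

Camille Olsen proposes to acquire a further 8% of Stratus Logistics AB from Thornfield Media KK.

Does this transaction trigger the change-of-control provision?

No

The purchase adds only to Camille's holdings (Thornfield's stake shrinks), so Camille is the only person who could newly come to control Cinder.
Camille holds 80% of Thornfield, so Camille controls Thornfield.
Camille and Thornfield together hold 55% + 44% = 99% of Windward, so Camille controls Windward.
Camille and Windward together hold 72% + 28% = 100% of Cinder, so Camille controls Cinder.
So Camille already controls Cinder before the transaction.
After the purchase, Camille's direct stake in Stratus rises to 85% + 8% = 93%, and Thornfield's stake falls to 0%.
Camille controlled Cinder already, so this is not a new person acquiring control; every other person's position is unchanged or reduced.
No new person acquires control, so the clause is not triggered.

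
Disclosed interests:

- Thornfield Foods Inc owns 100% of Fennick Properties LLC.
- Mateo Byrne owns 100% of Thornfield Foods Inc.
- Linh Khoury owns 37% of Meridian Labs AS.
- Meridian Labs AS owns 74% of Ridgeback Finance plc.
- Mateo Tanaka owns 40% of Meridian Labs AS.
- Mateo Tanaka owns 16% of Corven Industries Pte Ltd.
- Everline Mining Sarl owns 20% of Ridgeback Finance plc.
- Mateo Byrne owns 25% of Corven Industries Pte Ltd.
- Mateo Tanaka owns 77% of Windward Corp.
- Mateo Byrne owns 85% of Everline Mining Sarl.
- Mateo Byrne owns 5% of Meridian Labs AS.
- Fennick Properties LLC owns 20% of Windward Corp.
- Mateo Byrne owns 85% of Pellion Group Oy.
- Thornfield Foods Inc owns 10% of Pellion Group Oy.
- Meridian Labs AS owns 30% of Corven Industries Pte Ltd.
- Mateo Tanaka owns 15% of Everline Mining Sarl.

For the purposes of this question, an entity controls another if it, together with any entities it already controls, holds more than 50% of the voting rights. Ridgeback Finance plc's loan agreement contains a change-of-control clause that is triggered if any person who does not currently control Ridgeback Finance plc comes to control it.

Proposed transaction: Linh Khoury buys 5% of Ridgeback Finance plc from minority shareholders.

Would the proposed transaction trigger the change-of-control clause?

The purchase changes only Linh's holdings, so Linh is the only person who could newly come to control Ridgeback.
Linh's largest direct stake is 37% in Meridian, which does not meet the threshold, so Linh controls no company.
Neither Linh nor any entity Linh controls holds any voting interest in Ridgeback.
So before the transaction, Linh does not control Ridgeback.
After the purchase, Linh holds 5% of Ridgeback directly.
After the transaction, Linh's side holds 5% of Ridgeback, not > 50%, so Linh still does not control Ridgeback.
No new person acquires control, so the clause is not triggered.

No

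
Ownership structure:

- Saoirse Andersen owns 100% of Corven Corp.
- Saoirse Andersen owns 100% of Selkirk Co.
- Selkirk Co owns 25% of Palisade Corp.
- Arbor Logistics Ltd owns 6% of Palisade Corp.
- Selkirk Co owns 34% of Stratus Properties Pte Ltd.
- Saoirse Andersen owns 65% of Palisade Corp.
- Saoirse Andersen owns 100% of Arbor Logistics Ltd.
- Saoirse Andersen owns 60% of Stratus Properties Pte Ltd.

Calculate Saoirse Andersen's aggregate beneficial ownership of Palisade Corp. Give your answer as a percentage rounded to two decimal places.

96.00%

Saoirse reaches Palisade along 3 paths.
Direct stake: 65% = 65%.
Via Selkirk: 100% × 25% = 25%.
Via Arbor: 100% × 6% = 6%.
Total: 65% + 25% + 6% = 96%.
Rounded: 96.00%.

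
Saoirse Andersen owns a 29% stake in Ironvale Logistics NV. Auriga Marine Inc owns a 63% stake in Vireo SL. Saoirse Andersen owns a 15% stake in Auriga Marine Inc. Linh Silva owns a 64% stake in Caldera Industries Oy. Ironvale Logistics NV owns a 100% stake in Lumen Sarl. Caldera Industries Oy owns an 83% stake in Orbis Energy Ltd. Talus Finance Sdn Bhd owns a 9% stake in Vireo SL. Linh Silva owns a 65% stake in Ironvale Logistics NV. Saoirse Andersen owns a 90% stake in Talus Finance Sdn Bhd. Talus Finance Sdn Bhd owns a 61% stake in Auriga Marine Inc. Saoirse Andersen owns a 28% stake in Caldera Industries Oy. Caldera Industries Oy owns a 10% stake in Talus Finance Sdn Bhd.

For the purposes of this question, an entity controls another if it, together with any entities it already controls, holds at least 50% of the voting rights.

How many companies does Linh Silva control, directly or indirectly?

Linh holds 64% of Caldera, so Linh controls Caldera.
Linh holds 65% of Ironvale, so Linh controls Ironvale.
Caldera holds 83% of Orbis, so Linh controls Orbis.
Ironvale holds 100% of Lumen, so Linh controls Lumen.
No other company's threshold is met.
Linh controls 4 companies.

4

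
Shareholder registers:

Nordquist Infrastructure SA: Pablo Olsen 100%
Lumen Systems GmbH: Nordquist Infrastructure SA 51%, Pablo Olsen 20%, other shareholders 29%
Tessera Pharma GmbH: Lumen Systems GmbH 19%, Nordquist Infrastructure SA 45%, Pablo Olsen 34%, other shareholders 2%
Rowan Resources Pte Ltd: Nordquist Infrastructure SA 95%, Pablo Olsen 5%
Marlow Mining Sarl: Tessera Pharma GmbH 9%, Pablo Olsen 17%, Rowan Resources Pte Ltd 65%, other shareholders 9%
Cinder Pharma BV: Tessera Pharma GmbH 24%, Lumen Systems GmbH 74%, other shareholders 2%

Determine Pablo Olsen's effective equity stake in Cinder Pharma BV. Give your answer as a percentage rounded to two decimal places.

Pablo reaches Cinder along 6 paths.
Via Nordquist → Lumen → Tessera: 100% × 51% × 19% × 24% = 2.3256%.
Via Lumen → Tessera: 20% × 19% × 24% = 0.912%.
Via Nordquist → Tessera: 100% × 45% × 24% = 10.8%.
Via Tessera: 34% × 24% = 8.16%.
Via Nordquist → Lumen: 100% × 51% × 74% = 37.74%.
Via Lumen: 20% × 74% = 14.8%.
Total: 2.3256% + 0.912% + 10.8% + 8.16% + 37.74% + 14.8% = 74.7376%.
Rounded: 74.74%.

74.74%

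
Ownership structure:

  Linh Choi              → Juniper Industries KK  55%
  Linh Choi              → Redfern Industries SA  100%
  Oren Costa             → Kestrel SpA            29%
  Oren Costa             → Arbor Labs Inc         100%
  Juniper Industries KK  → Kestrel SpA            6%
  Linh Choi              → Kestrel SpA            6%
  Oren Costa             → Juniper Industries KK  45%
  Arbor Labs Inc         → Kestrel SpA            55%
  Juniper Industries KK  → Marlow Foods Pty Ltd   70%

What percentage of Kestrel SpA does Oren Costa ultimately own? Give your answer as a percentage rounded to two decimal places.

86.70%

Oren reaches Kestrel along 3 paths.
Via Arbor: 100% × 55% = 55%.
Direct stake: 29% = 29%.
Via Juniper: 45% × 6% = 2.7%.
Total: 55% + 29% + 2.7% = 86.7%.
Rounded: 86.70%.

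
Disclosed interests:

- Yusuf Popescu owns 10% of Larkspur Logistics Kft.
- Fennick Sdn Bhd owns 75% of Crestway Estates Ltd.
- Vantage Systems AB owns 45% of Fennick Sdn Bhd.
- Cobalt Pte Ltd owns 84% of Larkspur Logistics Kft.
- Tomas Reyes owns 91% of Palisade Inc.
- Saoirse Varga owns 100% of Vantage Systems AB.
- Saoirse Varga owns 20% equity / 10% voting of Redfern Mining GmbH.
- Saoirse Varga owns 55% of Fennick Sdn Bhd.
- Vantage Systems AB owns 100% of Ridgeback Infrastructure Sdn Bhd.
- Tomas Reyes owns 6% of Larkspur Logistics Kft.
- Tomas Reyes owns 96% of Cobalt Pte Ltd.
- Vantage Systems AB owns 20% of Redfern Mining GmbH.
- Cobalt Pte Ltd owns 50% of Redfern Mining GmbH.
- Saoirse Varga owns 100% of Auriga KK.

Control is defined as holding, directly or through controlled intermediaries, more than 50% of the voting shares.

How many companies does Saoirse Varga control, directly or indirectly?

5

Saoirse holds 100% of Auriga, so Saoirse controls Auriga.
Saoirse holds 100% of Vantage, so Saoirse controls Vantage.
Saoirse and Vantage together hold 55% + 45% = 100% of Fennick, so Saoirse controls Fennick.
Fennick holds 75% of Crestway, so Saoirse controls Crestway.
Vantage holds 100% of Ridgeback, so Saoirse controls Ridgeback.
No other company's threshold is met.
Saoirse controls 5 companies.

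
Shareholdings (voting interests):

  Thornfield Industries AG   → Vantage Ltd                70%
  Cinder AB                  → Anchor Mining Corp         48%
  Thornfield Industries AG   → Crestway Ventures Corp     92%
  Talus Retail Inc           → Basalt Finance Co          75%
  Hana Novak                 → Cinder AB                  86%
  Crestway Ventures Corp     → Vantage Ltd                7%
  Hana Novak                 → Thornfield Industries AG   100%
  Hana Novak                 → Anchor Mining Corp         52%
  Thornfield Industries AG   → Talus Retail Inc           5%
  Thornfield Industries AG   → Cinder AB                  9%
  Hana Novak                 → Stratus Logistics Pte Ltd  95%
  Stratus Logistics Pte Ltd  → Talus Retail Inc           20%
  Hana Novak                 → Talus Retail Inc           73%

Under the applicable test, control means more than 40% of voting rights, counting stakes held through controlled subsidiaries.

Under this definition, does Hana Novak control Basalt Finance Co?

Yes

Hana holds 95% of Stratus, so Hana controls Stratus.
Hana holds 100% of Thornfield, so Hana controls Thornfield.
Hana and Stratus and Thornfield together hold 73% + 20% + 5% = 98% of Talus, so Hana controls Talus.
Talus holds 75% of Basalt, so Hana controls Basalt.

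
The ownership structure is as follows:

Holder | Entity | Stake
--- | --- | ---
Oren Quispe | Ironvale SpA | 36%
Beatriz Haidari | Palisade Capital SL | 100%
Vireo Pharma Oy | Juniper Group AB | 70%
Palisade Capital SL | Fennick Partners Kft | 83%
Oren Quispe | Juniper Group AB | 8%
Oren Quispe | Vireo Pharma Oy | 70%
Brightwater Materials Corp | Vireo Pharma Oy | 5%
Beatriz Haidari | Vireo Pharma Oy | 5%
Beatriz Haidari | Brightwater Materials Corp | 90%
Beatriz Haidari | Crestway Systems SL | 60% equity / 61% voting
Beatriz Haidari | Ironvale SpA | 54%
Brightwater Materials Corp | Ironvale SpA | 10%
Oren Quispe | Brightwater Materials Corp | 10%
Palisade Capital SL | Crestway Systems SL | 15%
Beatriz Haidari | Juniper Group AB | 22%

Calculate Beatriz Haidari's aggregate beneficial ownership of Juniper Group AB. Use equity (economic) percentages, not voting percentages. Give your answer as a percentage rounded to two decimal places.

28.65%

Beatriz reaches Juniper along 3 paths.
Direct stake: 22% = 22%.
Via Brightwater → Vireo: 90% × 5% × 70% = 3.15%.
Via Vireo: 5% × 70% = 3.5%.
Total: 22% + 3.15% + 3.5% = 28.65%.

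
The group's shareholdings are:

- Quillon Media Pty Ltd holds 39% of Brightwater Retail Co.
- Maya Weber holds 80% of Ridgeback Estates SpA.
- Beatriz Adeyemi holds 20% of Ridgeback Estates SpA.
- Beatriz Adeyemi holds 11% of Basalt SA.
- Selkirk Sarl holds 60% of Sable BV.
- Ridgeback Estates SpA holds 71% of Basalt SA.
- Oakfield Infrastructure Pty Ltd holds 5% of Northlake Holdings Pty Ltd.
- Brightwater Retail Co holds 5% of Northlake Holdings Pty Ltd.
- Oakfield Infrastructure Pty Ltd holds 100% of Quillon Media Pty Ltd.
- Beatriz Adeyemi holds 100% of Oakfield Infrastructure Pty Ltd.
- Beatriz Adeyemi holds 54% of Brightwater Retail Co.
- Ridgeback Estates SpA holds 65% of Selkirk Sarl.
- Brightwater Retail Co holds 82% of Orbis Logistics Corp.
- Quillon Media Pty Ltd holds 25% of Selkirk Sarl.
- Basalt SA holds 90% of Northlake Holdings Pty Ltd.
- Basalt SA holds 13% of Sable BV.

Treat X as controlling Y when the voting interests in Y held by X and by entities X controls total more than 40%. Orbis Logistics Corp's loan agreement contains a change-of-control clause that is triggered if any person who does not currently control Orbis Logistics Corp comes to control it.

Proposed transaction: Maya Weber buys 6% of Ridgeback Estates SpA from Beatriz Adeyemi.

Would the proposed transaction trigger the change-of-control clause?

The purchase adds only to Maya's holdings (Beatriz's stake shrinks), so Maya is the only person who could newly come to control Orbis.
Maya holds 80% of Ridgeback, so Maya controls Ridgeback.
Ridgeback holds 71% of Basalt, so Maya controls Basalt.
Ridgeback holds 65% of Selkirk, so Maya controls Selkirk.
Basalt holds 90% of Northlake, so Maya controls Northlake.
Basalt and Selkirk together hold 13% + 60% = 73% of Sable, so Maya controls Sable.
Neither Maya nor any entity Maya controls holds any voting interest in Orbis.
So before the transaction, Maya does not control Orbis.
After the purchase, Maya's direct stake in Ridgeback rises to 80% + 6% = 86%, and Beatriz's stake falls to 14%.
Maya holds 86% of Ridgeback, so Maya controls Ridgeback.
After the transaction, neither Maya nor any entity Maya controls holds a voting interest in Orbis, so Maya still does not control it.
No new person acquires control, so the clause is not triggered.

No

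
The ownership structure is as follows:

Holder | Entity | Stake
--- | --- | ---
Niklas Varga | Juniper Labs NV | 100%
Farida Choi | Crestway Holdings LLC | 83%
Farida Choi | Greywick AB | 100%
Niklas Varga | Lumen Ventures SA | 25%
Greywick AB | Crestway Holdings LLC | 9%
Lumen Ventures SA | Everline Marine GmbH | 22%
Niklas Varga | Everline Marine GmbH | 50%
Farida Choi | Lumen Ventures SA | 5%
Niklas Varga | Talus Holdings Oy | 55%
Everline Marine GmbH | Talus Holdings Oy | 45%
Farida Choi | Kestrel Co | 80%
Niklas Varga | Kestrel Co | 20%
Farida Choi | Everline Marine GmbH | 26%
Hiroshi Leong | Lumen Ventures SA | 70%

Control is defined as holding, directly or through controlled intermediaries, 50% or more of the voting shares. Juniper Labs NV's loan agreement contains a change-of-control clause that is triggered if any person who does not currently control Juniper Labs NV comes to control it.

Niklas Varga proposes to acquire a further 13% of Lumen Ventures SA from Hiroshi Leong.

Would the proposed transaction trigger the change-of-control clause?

The purchase adds only to Niklas's holdings (Hiroshi's stake shrinks), so Niklas is the only person who could newly come to control Juniper.
Niklas holds 100% of Juniper, so Niklas controls Juniper.
So Niklas already controls Juniper before the transaction.
After the purchase, Niklas's direct stake in Lumen rises to 25% + 13% = 38%, and Hiroshi's stake falls to 57%.
Niklas controlled Juniper already, so this is not a new person acquiring control; every other person's position is unchanged or reduced.
No new person acquires control, so the clause is not triggered.

No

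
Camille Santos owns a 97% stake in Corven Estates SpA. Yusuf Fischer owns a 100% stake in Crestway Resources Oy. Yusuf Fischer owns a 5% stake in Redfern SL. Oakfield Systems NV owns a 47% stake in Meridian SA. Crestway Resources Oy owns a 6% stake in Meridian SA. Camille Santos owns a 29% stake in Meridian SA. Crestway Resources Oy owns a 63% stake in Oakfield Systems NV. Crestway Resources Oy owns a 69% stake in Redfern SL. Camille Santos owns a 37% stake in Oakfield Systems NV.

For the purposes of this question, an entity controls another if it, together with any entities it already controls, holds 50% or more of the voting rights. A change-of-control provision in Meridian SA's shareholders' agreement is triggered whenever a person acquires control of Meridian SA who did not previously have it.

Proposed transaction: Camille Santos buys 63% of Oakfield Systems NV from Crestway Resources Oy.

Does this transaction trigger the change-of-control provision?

The purchase adds only to Camille's holdings (Crestway's stake shrinks), so Camille is the only person who could newly come to control Meridian.
Camille holds 97% of Corven, so Camille controls Corven.
In Meridian, Camille's side holds only 29%, not ≥ 50%.
So before the transaction, Camille does not control Meridian.
After the purchase, Camille's direct stake in Oakfield rises to 37% + 63% = 100%, and Crestway's stake falls to 0%.
Camille holds 100% of Oakfield, so Camille controls Oakfield.
Oakfield and Camille together hold 47% + 29% = 76% of Meridian, so Camille controls Meridian.
Camille did not control Meridian before and does after, so the clause is triggered.

Yes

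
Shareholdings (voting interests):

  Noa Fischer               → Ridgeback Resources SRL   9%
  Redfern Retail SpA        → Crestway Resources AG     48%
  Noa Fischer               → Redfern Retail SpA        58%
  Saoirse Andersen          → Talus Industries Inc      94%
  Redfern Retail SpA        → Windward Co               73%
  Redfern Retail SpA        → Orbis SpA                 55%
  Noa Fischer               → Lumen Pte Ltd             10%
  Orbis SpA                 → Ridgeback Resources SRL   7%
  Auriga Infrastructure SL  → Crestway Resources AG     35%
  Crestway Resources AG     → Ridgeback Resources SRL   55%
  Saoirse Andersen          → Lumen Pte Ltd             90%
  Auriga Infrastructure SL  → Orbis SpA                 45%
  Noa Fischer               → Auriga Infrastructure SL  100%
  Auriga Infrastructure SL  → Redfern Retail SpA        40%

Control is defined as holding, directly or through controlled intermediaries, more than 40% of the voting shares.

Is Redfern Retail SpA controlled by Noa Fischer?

Noa holds 100% of Auriga, so Noa controls Auriga.
Auriga and Noa together hold 40% + 58% = 98% of Redfern, so Noa controls Redfern.

Yes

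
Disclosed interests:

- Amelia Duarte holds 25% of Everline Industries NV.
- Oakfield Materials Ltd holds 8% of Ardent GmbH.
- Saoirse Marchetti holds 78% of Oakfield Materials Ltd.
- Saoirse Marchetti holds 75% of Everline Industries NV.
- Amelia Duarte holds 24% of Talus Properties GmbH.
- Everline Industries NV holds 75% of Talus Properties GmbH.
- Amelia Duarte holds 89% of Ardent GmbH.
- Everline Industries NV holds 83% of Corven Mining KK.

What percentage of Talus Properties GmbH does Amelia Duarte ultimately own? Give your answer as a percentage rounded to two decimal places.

42.75%

Amelia reaches Talus along 2 paths.
Via Everline: 25% × 75% = 18.75%.
Direct stake: 24% = 24%.
Total: 18.75% + 24% = 42.75%.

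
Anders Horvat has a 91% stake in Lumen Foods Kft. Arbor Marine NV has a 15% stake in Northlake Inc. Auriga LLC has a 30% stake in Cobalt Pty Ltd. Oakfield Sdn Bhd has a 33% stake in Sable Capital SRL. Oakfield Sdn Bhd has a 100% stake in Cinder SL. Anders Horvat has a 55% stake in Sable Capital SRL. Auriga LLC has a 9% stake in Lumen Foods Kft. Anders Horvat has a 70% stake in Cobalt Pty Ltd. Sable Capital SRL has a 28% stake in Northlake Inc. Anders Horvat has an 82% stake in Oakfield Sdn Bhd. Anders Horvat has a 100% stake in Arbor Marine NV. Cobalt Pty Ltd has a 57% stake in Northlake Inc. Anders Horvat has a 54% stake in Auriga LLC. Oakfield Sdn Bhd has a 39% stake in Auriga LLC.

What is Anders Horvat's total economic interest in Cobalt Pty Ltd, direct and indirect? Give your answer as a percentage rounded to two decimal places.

Anders reaches Cobalt along 3 paths.
Direct stake: 70% = 70%.
Via Oakfield → Auriga: 82% × 39% × 30% = 9.594%.
Via Auriga: 54% × 30% = 16.2%.
Total: 70% + 9.594% + 16.2% = 95.794%.
Rounded: 95.79%.

95.79%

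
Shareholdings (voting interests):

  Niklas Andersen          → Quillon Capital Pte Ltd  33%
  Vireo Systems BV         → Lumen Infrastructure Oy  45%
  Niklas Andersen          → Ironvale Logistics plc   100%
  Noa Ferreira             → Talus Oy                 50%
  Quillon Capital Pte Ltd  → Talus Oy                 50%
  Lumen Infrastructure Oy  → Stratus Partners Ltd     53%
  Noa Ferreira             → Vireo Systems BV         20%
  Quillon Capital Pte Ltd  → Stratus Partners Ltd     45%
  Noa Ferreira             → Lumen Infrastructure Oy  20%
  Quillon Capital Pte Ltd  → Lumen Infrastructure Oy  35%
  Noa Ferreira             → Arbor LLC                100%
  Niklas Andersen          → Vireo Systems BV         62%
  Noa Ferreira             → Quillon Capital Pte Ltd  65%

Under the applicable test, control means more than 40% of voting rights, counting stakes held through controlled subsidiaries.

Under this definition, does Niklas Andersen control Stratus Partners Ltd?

Niklas holds 62% of Vireo, so Niklas controls Vireo.
Vireo holds 45% of Lumen, so Niklas controls Lumen.
Lumen holds 53% of Stratus, so Niklas controls Stratus.

Yes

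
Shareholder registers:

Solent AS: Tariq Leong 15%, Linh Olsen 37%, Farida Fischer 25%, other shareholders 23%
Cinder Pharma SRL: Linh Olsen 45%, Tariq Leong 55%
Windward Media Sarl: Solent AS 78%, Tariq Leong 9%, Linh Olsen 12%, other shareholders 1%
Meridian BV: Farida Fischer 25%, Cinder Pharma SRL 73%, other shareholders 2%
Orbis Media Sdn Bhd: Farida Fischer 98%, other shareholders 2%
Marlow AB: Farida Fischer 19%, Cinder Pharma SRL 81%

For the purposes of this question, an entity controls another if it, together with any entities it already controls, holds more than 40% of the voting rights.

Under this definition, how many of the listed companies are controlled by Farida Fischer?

1

Farida holds 98% of Orbis, so Farida controls Orbis.
No other company's threshold is met.
Farida controls 1 company.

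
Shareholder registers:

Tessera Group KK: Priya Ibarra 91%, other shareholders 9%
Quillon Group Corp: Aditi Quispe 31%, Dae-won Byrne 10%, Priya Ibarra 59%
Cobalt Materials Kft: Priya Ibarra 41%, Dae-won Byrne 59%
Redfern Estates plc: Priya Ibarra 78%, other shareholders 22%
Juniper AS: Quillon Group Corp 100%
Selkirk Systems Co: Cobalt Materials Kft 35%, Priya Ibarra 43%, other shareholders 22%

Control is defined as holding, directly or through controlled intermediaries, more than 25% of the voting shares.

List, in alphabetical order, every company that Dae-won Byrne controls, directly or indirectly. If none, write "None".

Cobalt Materials Kft, Selkirk Systems Co

Dae-won holds 59% of Cobalt, so Dae-won controls Cobalt.
Cobalt holds 35% of Selkirk, so Dae-won controls Selkirk.
No other company's threshold is met.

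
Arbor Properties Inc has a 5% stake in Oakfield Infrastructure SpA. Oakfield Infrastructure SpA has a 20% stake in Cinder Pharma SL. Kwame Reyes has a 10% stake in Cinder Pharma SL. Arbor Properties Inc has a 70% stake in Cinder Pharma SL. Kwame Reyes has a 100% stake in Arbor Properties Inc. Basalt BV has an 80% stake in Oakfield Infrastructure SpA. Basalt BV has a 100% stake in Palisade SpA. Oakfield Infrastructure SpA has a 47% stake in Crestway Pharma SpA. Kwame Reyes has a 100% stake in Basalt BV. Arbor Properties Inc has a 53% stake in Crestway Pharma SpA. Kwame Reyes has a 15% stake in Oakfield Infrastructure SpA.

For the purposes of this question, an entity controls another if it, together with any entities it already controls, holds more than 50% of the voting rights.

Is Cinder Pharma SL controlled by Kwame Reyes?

Yes

Kwame holds 100% of Basalt, so Kwame controls Basalt.
Kwame holds 100% of Arbor, so Kwame controls Arbor.
Kwame and Arbor and Basalt together hold 15% + 5% + 80% = 100% of Oakfield, so Kwame controls Oakfield.
Kwame and Oakfield and Arbor together hold 10% + 20% + 70% = 100% of Cinder, so Kwame controls Cinder.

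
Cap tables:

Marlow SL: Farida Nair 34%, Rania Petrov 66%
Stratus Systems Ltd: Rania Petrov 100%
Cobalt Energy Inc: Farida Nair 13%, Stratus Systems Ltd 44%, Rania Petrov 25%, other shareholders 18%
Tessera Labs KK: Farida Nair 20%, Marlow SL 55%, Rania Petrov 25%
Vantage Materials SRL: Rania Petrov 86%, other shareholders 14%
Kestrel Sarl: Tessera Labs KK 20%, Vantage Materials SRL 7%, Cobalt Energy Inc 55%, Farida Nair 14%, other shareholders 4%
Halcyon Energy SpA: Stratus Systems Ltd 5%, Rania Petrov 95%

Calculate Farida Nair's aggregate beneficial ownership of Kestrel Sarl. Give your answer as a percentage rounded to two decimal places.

28.89%

Farida reaches Kestrel along 4 paths.
Via Tessera: 20% × 20% = 4%.
Via Marlow → Tessera: 34% × 55% × 20% = 3.74%.
Via Cobalt: 13% × 55% = 7.15%.
Direct stake: 14% = 14%.
Total: 4% + 3.74% + 7.15% + 14% = 28.89%.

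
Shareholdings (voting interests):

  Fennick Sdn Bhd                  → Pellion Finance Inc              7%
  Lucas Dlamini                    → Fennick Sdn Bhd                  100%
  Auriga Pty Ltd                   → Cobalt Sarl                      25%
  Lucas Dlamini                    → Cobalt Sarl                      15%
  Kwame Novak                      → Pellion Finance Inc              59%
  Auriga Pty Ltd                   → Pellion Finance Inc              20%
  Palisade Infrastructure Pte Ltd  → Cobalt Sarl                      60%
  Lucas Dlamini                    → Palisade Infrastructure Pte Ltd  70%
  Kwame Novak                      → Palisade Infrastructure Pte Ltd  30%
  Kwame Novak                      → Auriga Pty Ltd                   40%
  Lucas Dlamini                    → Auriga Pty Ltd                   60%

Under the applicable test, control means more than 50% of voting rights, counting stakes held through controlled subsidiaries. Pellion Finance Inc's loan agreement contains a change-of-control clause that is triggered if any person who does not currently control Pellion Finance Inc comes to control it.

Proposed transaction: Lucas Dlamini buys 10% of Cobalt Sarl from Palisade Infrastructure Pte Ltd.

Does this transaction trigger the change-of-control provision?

No

The purchase adds only to Lucas's holdings (Palisade's stake shrinks), so Lucas is the only person who could newly come to control Pellion.
Lucas holds 60% of Auriga, so Lucas controls Auriga.
Lucas holds 100% of Fennick, so Lucas controls Fennick.
Lucas holds 70% of Palisade, so Lucas controls Palisade.
Palisade and Lucas and Auriga together hold 60% + 15% + 25% = 100% of Cobalt, so Lucas controls Cobalt.
In Pellion, Lucas's side holds only 20% + 7% = 27%, not > 50%.
So before the transaction, Lucas does not control Pellion.
After the purchase, Lucas's direct stake in Cobalt rises to 15% + 10% = 25%, and Palisade's stake falls to 50%.
Palisade and Lucas and Auriga together hold 50% + 25% + 25% = 100% of Cobalt, so Lucas controls Cobalt.
After the transaction, Lucas's side holds 20% + 7% = 27% of Pellion, not > 50%, so Lucas still does not control Pellion.
No new person acquires control, so the clause is not triggered.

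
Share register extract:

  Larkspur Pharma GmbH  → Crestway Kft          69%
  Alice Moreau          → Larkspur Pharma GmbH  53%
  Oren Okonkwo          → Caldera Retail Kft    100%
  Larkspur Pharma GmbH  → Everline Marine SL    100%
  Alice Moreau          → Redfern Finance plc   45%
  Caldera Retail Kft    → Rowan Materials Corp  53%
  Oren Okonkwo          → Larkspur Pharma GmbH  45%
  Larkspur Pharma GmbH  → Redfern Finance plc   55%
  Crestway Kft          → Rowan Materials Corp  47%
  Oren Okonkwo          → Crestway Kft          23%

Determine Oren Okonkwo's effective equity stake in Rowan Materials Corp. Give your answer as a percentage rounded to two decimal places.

78.40%

Oren reaches Rowan along 3 paths.
Via Larkspur → Crestway: 45% × 69% × 47% = 14.5935%.
Via Crestway: 23% × 47% = 10.81%.
Via Caldera: 100% × 53% = 53%.
Total: 14.5935% + 10.81% + 53% = 78.4035%.
Rounded: 78.40%.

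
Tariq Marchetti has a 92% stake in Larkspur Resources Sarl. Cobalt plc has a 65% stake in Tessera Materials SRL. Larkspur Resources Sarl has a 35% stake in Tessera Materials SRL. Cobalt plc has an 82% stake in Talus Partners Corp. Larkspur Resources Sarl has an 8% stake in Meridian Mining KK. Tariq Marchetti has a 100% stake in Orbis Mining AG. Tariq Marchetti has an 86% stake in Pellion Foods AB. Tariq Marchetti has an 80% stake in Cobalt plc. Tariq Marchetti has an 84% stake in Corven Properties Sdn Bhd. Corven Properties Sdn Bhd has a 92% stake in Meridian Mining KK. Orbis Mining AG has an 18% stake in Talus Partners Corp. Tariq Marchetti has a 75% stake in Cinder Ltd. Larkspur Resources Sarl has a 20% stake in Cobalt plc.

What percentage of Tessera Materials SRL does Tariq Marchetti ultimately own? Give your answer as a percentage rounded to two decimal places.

Tariq reaches Tessera along 3 paths.
Via Larkspur: 92% × 35% = 32.2%.
Via Cobalt: 80% × 65% = 52%.
Via Larkspur → Cobalt: 92% × 20% × 65% = 11.96%.
Total: 32.2% + 52% + 11.96% = 96.16%.

96.16%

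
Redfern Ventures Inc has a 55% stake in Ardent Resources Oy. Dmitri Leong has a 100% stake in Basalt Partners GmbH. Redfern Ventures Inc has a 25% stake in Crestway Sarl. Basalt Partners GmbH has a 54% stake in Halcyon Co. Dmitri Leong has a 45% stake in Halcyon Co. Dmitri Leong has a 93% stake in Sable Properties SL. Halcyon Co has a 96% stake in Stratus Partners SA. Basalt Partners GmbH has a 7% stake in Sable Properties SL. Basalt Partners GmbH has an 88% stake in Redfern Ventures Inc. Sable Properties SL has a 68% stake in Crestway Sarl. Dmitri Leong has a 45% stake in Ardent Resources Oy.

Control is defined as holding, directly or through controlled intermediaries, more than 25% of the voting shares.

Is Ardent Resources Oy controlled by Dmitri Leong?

Yes

Dmitri holds 100% of Basalt, so Dmitri controls Basalt.
Basalt holds 88% of Redfern, so Dmitri controls Redfern.
Dmitri and Redfern together hold 45% + 55% = 100% of Ardent, so Dmitri controls Ardent.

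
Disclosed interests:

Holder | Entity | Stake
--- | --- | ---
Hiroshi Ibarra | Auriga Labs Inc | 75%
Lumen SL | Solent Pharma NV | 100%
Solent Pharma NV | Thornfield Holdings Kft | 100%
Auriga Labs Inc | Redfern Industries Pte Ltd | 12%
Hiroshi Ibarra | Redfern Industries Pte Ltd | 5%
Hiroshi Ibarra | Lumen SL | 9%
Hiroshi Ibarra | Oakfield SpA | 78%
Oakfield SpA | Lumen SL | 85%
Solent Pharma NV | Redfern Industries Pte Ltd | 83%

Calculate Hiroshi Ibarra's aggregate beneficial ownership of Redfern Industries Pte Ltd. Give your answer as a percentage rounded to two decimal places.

Hiroshi reaches Redfern along 4 paths.
Via Oakfield → Lumen → Solent: 78% × 85% × 100% × 83% = 55.029%.
Via Lumen → Solent: 9% × 100% × 83% = 7.47%.
Direct stake: 5% = 5%.
Via Auriga: 75% × 12% = 9%.
Total: 55.029% + 7.47% + 5% + 9% = 76.499%.
Rounded: 76.50%.

76.50%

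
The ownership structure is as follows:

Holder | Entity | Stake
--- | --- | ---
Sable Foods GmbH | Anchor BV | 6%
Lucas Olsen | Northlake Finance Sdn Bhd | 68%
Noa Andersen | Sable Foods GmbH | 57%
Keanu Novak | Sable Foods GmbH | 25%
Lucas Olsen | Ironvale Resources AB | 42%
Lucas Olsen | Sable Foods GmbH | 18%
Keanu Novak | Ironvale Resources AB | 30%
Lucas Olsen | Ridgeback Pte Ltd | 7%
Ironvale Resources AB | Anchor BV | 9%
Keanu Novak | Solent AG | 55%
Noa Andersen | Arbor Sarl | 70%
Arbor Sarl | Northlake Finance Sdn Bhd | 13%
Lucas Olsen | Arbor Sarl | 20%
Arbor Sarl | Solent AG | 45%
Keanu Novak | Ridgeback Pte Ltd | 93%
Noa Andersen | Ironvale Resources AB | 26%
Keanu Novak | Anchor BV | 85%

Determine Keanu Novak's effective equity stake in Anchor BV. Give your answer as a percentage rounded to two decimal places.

89.20%

Keanu reaches Anchor along 3 paths.
Via Ironvale: 30% × 9% = 2.7%.
Via Sable: 25% × 6% = 1.5%.
Direct stake: 85% = 85%.
Total: 2.7% + 1.5% + 85% = 89.2%.
Rounded: 89.20%.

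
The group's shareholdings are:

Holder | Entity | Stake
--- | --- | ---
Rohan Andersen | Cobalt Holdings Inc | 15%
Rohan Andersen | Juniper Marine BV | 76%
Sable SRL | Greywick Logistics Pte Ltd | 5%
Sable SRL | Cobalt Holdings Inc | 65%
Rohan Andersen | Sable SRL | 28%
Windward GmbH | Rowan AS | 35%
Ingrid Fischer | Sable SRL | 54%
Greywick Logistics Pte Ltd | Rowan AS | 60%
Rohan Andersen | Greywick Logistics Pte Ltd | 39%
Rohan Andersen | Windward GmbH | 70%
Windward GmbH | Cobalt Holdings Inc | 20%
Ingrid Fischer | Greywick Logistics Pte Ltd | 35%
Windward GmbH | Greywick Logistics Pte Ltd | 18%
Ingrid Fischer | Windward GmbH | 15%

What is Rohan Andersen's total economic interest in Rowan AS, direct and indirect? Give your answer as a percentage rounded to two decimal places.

Rohan reaches Rowan along 4 paths.
Via Windward: 70% × 35% = 24.5%.
Via Greywick: 39% × 60% = 23.4%.
Via Sable → Greywick: 28% × 5% × 60% = 0.84%.
Via Windward → Greywick: 70% × 18% × 60% = 7.56%.
Total: 24.5% + 23.4% + 0.84% + 7.56% = 56.3%.
Rounded: 56.30%.

56.30%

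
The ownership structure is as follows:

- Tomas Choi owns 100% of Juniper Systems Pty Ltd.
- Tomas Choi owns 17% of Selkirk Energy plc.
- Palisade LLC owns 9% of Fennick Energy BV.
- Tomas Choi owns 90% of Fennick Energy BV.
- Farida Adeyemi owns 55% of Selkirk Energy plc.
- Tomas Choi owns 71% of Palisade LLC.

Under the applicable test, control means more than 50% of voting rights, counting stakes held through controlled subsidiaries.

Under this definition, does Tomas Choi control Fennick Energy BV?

Tomas holds 71% of Palisade, so Tomas controls Palisade.
Tomas and Palisade together hold 90% + 9% = 99% of Fennick, so Tomas controls Fennick.

Yes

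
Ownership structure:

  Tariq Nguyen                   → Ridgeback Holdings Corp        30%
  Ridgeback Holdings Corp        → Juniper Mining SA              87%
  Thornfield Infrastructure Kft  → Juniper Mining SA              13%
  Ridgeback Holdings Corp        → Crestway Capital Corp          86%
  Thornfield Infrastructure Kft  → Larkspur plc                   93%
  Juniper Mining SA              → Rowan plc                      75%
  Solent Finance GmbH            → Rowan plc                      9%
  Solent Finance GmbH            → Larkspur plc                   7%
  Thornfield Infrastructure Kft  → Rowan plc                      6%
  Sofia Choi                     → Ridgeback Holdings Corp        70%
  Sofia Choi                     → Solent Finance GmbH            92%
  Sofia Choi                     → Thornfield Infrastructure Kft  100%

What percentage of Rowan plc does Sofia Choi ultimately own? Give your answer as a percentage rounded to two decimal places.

69.71%

Sofia reaches Rowan along 4 paths.
Via Ridgeback → Juniper: 70% × 87% × 75% = 45.675%.
Via Thornfield → Juniper: 100% × 13% × 75% = 9.75%.
Via Solent: 92% × 9% = 8.28%.
Via Thornfield: 100% × 6% = 6%.
Total: 45.675% + 9.75% + 8.28% + 6% = 69.705%.
Rounded: 69.71%.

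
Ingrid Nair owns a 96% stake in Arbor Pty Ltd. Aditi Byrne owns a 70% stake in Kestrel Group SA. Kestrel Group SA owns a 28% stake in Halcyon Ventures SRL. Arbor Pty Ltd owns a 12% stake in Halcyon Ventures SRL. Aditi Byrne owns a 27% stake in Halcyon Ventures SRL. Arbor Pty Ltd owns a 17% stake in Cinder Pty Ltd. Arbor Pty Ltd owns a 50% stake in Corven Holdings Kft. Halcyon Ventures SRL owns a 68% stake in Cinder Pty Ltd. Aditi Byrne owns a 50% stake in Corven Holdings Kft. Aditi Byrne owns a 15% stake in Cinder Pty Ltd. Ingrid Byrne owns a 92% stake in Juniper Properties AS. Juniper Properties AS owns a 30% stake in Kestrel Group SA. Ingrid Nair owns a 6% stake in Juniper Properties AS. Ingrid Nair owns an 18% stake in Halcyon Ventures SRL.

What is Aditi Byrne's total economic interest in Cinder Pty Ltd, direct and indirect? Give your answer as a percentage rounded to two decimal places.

46.69%

Aditi reaches Cinder along 3 paths.
Via Kestrel → Halcyon: 70% × 28% × 68% = 13.328%.
Via Halcyon: 27% × 68% = 18.36%.
Direct stake: 15% = 15%.
Total: 13.328% + 18.36% + 15% = 46.688%.
Rounded: 46.69%.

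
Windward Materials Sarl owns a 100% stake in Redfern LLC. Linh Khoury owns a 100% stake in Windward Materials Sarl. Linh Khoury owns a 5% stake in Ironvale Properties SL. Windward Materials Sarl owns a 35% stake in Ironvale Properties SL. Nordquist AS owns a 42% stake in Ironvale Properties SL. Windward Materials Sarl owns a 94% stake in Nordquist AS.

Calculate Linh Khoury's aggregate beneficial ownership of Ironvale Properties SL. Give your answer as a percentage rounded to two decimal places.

Linh reaches Ironvale along 3 paths.
Direct stake: 5% = 5%.
Via Windward: 100% × 35% = 35%.
Via Windward → Nordquist: 100% × 94% × 42% = 39.48%.
Total: 5% + 35% + 39.48% = 79.48%.

79.48%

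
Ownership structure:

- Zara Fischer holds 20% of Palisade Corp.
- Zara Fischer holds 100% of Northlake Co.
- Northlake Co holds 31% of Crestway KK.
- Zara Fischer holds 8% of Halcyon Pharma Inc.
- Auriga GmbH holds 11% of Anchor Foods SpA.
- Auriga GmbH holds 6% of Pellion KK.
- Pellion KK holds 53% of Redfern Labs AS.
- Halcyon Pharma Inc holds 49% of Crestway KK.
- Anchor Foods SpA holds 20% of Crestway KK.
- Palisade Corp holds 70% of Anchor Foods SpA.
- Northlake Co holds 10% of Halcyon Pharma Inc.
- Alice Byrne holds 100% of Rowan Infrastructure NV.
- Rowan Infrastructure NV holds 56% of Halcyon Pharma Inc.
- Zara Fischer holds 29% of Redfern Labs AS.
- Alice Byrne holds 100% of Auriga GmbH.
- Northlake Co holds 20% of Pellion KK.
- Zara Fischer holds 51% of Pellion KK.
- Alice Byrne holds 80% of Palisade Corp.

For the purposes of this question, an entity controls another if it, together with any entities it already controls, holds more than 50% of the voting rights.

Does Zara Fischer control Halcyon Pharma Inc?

No

Zara holds 100% of Northlake, so Zara controls Northlake.
Northlake and Zara together hold 20% + 51% = 71% of Pellion, so Zara controls Pellion.
Pellion and Zara together hold 53% + 29% = 82% of Redfern, so Zara controls Redfern.
In Halcyon, Zara's side holds only 10% + 8% = 18%, not > 50%.
So Zara does not control Halcyon.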